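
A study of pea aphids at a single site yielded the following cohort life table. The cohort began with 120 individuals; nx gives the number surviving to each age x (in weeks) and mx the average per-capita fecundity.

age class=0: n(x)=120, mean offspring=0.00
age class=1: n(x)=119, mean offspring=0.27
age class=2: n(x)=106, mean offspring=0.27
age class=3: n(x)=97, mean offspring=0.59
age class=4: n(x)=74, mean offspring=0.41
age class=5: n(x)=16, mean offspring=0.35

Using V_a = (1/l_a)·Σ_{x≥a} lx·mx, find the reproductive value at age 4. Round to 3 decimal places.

0.486

lx = nx/n0 = nx/120: 1, 0.99167…, 0.88333…, 0.80833…, 0.61667…, 0.13333…
lx·mx for x ≥ 4: 0.252833…, 0.046667… → sum = 0.2995…
V_4 = 0.2995… / l_4 = 0.2995… / 0.616667… = 0.485676… → 0.486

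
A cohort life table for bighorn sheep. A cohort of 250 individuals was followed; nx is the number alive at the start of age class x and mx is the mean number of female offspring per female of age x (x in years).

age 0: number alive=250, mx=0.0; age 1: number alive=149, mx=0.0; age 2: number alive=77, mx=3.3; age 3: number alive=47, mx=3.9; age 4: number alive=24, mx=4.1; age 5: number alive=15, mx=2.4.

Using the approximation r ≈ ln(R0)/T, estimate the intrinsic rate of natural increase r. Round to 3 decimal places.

lx = nx/n0 = nx/250: 1, 0.596, 0.308, 0.188, 0.096, 0.06
R0 = Σ lx·mx = 0 + 0 + 1.0164 + 0.7332 + 0.3936 + 0.144 = 2.2872
Σ x·lx·mx = 6.5268; T = 6.5268/2.2872 = 2.85362…
r ≈ ln(R0)/T = ln(2.2872)/2.85362… = 0.28992… → 0.290

0.290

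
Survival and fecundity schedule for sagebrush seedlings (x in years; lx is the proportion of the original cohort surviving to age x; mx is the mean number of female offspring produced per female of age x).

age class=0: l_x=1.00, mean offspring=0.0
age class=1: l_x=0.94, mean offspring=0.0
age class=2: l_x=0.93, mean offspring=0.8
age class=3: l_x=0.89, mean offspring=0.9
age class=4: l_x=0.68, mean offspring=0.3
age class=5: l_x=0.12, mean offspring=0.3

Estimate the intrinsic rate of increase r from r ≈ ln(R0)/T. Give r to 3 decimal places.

0.212

R0 = Σ lx·mx = 0 + 0 + 0.744 + 0.801 + 0.204 + 0.036 = 1.785
Σ x·lx·mx = 4.887; T = 4.887/1.785 = 2.73782…
r ≈ ln(R0)/T = ln(1.785)/2.73782… = 0.21164… → 0.212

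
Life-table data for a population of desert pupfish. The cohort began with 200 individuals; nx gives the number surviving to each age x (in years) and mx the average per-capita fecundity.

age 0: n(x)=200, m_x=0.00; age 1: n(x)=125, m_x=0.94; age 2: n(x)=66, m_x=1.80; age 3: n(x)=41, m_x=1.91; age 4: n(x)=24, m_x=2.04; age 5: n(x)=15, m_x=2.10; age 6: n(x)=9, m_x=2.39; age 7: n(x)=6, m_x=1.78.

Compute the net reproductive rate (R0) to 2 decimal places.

2.14

lx = nx/n0 = nx/200: 1, 0.625, 0.33, 0.205, 0.12, 0.075, 0.045, 0.03
lx·mx by age: 0, 0.5875, 0.594, 0.39155, 0.2448, 0.1575, 0.10755, 0.0534
R0 = Σ lx·mx = 2.1363 → 2.14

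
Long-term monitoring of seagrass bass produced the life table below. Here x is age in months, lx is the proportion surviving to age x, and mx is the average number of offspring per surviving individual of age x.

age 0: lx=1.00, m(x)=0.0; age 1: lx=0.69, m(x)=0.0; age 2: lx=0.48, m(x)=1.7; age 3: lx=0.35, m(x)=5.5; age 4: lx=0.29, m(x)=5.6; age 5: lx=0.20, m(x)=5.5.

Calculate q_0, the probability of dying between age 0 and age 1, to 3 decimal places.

0.310

q_0 = (l_0 − l_1) / l_0 = (1 − 0.69) / 1
     = 0.31 / 1 = 0.31 → 0.310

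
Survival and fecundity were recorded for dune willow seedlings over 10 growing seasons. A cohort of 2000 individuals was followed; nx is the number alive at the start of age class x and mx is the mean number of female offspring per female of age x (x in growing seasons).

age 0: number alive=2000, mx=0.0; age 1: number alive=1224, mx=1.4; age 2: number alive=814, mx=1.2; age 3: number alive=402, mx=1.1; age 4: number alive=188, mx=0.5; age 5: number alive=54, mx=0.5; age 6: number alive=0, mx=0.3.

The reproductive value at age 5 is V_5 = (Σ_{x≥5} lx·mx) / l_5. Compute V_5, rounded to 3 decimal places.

lx = nx/n0 = nx/2000: 1, 0.612, 0.407, 0.201, 0.094, 0.027, 0
lx·mx for x ≥ 5: 0.0135, 0 → sum = 0.0135
V_5 = 0.0135 / l_5 = 0.0135 / 0.027 = 0.5 → 0.500

0.500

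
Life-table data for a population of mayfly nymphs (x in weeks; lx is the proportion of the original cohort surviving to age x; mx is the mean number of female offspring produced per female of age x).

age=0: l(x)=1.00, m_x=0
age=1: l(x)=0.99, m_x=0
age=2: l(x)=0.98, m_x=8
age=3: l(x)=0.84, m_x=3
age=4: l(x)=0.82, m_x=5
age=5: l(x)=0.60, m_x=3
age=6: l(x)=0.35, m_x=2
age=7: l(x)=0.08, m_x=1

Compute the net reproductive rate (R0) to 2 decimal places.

17.04

lx·mx by age: 0, 0, 7.84, 2.52, 4.1, 1.8, 0.7, 0.08
R0 = Σ lx·mx = 17.04 → 17.04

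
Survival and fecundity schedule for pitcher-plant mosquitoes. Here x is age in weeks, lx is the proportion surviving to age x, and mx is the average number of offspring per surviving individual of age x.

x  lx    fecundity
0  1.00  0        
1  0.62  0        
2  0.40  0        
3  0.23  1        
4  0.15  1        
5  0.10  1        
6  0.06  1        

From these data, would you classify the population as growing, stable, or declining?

declining

R0 = Σ lx·mx = 0 + 0 + 0 + 0.23 + 0.15 + 0.1 + 0.06 = 0.54
R0 < 1, so the population is declining.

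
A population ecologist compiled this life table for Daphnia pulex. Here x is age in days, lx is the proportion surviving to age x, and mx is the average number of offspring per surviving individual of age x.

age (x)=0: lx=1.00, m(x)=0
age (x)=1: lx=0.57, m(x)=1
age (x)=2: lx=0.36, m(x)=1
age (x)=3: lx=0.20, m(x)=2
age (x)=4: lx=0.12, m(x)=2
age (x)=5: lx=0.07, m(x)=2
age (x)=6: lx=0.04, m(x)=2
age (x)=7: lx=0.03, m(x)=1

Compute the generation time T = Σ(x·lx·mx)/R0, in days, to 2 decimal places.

lx·mx: 0, 0.57, 0.36, 0.4, 0.24, 0.14, 0.08, 0.03 → R0 = 1.82
x·lx·mx: 0, 0.57, 0.72, 1.2, 0.96, 0.7, 0.48, 0.21 → Σ = 4.84
T = 4.84 / 1.82 = 2.659341… → 2.66

2.66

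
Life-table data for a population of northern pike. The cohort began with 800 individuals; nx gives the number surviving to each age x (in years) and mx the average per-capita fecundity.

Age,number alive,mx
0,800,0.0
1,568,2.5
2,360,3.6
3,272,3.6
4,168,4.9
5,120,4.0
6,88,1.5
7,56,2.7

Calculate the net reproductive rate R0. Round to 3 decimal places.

6.602

lx = nx/n0 = nx/800: 1, 0.71, 0.45, 0.34, 0.21, 0.15, 0.11, 0.07
lx·mx by age: 0, 1.775, 1.62, 1.224, 1.029, 0.6, 0.165, 0.189
R0 = Σ lx·mx = 6.602 → 6.602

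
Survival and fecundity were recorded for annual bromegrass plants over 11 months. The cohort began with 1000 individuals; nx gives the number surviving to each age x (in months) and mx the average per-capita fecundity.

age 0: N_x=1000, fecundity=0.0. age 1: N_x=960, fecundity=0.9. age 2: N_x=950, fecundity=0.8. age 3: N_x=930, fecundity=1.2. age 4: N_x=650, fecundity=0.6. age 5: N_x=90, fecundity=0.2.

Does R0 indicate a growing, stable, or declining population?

lx = nx/n0 = nx/1000: 1, 0.96, 0.95, 0.93, 0.65, 0.09
R0 = Σ lx·mx = 0 + 0.864 + 0.76 + 1.116 + 0.39 + 0.018 = 3.148
R0 > 1, so the population is growing.

growing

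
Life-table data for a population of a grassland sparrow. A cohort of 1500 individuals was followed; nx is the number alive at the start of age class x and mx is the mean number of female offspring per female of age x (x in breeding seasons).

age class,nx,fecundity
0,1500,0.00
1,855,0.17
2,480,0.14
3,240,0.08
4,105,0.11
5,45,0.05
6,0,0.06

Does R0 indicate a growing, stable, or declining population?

lx = nx/n0 = nx/1500: 1, 0.57, 0.32, 0.16, 0.07, 0.03, 0
R0 = Σ lx·mx = 0 + 0.0969 + 0.0448 + 0.0128 + 0.0077 + 0.0015 + 0 = 0.1637
R0 < 1, so the population is declining.

declining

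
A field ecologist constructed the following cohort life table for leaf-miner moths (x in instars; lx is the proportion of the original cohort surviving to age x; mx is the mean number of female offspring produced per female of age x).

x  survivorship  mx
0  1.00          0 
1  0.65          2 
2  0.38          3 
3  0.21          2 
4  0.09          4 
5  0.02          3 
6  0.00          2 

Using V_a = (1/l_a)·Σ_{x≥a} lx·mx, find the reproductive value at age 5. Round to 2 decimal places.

lx·mx for x ≥ 5: 0.06, 0 → sum = 0.06
V_5 = 0.06 / l_5 = 0.06 / 0.02 = 3 → 3.00

3.00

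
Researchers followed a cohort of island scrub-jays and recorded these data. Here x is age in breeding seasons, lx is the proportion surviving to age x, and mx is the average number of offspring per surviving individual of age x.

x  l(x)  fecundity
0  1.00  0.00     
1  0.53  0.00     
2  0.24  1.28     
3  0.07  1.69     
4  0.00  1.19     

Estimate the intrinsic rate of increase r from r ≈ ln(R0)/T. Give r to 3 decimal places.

R0 = Σ lx·mx = 0 + 0 + 0.3072 + 0.1183 + 0 = 0.4255
Σ x·lx·mx = 0.9693; T = 0.9693/0.4255 = 2.27803…
r ≈ ln(R0)/T = ln(0.4255)/2.27803… = -0.3751… → -0.375

-0.375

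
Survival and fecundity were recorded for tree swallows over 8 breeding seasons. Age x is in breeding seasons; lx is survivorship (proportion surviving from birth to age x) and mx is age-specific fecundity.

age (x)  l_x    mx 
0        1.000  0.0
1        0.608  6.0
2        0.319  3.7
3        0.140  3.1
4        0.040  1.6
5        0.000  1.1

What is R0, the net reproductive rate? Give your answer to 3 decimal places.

5.326

lx·mx by age: 0, 3.648, 1.1803, 0.434, 0.064, 0
R0 = Σ lx·mx = 5.3263 → 5.326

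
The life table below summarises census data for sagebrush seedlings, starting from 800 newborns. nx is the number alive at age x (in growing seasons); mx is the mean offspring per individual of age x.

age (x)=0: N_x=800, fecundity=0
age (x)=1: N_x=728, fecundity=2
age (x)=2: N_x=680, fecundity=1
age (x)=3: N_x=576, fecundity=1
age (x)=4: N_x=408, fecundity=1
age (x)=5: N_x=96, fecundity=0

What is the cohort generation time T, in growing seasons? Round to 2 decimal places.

lx = nx/n0 = nx/800: 1, 0.91, 0.85, 0.72, 0.51, 0.12
lx·mx: 0, 1.82, 0.85, 0.72, 0.51, 0 → R0 = 3.9
x·lx·mx: 0, 1.82, 1.7, 2.16, 2.04, 0 → Σ = 7.72
T = 7.72 / 3.9 = 1.979487… → 1.98

1.98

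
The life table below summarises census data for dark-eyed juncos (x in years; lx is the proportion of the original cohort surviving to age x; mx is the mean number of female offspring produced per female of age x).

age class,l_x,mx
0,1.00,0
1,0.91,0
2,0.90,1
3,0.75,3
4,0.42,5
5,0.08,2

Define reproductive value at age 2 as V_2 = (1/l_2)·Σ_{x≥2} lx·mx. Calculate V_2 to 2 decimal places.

lx·mx for x ≥ 2: 0.9, 2.25, 2.1, 0.16 → sum = 5.41
V_2 = 5.41 / l_2 = 5.41 / 0.9 = 6.011111… → 6.01

6.01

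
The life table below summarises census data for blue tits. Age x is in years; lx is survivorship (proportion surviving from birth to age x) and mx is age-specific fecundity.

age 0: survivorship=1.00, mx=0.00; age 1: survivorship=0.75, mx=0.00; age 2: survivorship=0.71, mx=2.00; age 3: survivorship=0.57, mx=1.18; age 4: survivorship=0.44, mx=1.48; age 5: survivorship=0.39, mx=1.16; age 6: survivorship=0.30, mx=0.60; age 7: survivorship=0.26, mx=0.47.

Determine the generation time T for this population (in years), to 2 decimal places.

3.33

lx·mx: 0, 0, 1.42, 0.6726, 0.6512, 0.4524, 0.18, 0.1222 → R0 = 3.4984
x·lx·mx: 0, 0, 2.84, 2.0178, 2.6048, 2.262, 1.08, 0.8554 → Σ = 11.66
T = 11.66 / 3.4984 = 3.332952… → 3.33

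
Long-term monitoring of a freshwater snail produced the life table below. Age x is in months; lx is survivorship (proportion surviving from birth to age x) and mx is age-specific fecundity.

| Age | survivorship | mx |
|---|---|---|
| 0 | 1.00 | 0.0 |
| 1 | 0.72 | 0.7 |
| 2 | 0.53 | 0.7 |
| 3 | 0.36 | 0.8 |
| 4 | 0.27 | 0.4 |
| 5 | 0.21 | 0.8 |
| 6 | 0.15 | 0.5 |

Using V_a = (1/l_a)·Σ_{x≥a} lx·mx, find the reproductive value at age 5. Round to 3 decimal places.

1.157

lx·mx for x ≥ 5: 0.168, 0.075 → sum = 0.243
V_5 = 0.243 / l_5 = 0.243 / 0.21 = 1.157143… → 1.157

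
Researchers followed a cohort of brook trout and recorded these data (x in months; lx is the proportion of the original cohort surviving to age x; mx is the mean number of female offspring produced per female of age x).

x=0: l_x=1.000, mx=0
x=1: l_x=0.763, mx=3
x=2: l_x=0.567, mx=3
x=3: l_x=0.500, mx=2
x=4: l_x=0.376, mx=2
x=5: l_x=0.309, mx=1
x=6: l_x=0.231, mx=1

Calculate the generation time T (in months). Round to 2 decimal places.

lx·mx: 0, 2.289, 1.701, 1, 0.752, 0.309, 0.231 → R0 = 6.282
x·lx·mx: 0, 2.289, 3.402, 3, 3.008, 1.545, 1.386 → Σ = 14.63
T = 14.63 / 6.282 = 2.328876… → 2.33

2.33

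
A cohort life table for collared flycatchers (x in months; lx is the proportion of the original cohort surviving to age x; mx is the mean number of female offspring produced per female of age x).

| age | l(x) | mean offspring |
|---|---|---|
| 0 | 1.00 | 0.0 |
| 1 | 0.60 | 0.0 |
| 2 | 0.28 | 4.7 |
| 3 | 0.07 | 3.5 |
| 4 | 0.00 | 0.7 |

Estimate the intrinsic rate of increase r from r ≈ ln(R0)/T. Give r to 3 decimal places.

0.206

R0 = Σ lx·mx = 0 + 0 + 1.316 + 0.245 + 0 = 1.561
Σ x·lx·mx = 3.367; T = 3.367/1.561 = 2.15695…
r ≈ ln(R0)/T = ln(1.561)/2.15695… = 0.20646… → 0.206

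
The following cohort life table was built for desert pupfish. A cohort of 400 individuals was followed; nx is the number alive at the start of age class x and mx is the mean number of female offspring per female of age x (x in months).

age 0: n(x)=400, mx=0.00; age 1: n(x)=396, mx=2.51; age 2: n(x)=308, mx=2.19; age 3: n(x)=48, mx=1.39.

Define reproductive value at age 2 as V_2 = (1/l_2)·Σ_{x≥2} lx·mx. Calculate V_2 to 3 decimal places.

2.407

lx = nx/n0 = nx/400: 1, 0.99, 0.77, 0.12
lx·mx for x ≥ 2: 1.6863, 0.1668 → sum = 1.8531
V_2 = 1.8531 / l_2 = 1.8531 / 0.77 = 2.406623… → 2.407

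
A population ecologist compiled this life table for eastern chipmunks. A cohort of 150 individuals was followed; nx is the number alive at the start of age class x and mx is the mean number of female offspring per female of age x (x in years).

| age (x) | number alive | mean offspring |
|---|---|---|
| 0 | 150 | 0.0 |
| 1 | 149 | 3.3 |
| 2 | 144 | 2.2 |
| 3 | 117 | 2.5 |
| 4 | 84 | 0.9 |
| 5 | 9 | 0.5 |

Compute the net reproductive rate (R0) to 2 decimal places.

lx = nx/n0 = nx/150: 1, 0.99333…, 0.96, 0.78, 0.56, 0.06
lx·mx by age: 0, 3.278…, 2.112, 1.95, 0.504, 0.03
R0 = Σ lx·mx = 7.874… → 7.87

7.87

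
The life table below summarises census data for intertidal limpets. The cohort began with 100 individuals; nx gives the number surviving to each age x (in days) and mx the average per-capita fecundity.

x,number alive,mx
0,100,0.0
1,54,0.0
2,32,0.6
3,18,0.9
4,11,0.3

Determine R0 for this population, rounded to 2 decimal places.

0.39

lx = nx/n0 = nx/100: 1, 0.54, 0.32, 0.18, 0.11
lx·mx by age: 0, 0, 0.192, 0.162, 0.033
R0 = Σ lx·mx = 0.387 → 0.39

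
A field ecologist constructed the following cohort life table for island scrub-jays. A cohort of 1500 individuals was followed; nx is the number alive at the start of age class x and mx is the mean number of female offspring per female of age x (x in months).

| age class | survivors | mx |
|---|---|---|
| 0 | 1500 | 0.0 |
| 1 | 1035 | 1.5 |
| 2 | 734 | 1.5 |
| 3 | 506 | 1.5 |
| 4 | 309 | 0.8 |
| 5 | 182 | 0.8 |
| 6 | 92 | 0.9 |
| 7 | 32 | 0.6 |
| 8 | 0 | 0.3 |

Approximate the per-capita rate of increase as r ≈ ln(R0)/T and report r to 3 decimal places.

lx = nx/n0 = nx/1500: 1, 0.69, 0.48933…, 0.33733…, 0.206, 0.12133…, 0.06133…, 0.02133…, 0
R0 = Σ lx·mx = 0 + 1.035 + 0.734… + 0.506… + 0.1648 + 0.09707… + 0.0552… + 0.0128… + 0 = 2.604867…
Σ x·lx·mx = 5.586333…; T = 5.586333…/2.604867… = 2.14458…
r ≈ ln(R0)/T = ln(2.604867…)/2.14458… = 0.44642… → 0.446

0.446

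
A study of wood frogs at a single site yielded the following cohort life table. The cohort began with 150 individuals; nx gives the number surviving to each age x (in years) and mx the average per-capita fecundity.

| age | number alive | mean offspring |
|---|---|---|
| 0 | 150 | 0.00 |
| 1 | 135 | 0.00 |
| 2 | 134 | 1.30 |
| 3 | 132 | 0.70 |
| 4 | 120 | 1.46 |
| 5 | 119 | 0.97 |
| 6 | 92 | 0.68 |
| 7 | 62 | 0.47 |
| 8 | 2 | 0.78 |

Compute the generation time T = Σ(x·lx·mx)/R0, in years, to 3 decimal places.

3.836

lx = nx/n0 = nx/150: 1, 0.9, 0.89333…, 0.88, 0.8, 0.79333…, 0.61333…, 0.41333…, 0.01333…
lx·mx: 0, 0, 1.161333…, 0.616, 1.168, 0.769533…, 0.417067…, 0.194267…, 0.0104… → R0 = 4.3366…
x·lx·mx: 0, 0, 2.322667…, 1.848, 4.672, 3.847667…, 2.5024…, 1.359867…, 0.0832… → Σ = 16.6358…
T = 16.6358… / 4.3366… = 3.836139… → 3.836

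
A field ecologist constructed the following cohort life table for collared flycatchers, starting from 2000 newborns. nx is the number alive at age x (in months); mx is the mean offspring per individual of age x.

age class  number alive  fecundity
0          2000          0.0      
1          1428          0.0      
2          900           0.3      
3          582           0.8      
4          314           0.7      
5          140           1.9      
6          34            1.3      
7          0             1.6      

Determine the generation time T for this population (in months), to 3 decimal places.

lx = nx/n0 = nx/2000: 1, 0.714, 0.45, 0.291, 0.157, 0.07, 0.017, 0
lx·mx: 0, 0, 0.135, 0.2328, 0.1099, 0.133, 0.0221, 0 → R0 = 0.6328
x·lx·mx: 0, 0, 0.27, 0.6984, 0.4396, 0.665, 0.1326, 0 → Σ = 2.2056
T = 2.2056 / 0.6328 = 3.485461… → 3.485

3.485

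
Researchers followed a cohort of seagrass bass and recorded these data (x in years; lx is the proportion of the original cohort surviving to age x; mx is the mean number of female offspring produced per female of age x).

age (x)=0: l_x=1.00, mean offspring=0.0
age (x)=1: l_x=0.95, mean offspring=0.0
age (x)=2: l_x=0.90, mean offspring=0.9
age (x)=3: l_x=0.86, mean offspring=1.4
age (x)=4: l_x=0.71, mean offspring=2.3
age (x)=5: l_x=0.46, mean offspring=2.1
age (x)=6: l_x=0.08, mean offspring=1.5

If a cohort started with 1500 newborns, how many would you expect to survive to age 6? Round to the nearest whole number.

120

Expected survivors = N0 · l_6 = 1500 × 0.08 = 120 → 120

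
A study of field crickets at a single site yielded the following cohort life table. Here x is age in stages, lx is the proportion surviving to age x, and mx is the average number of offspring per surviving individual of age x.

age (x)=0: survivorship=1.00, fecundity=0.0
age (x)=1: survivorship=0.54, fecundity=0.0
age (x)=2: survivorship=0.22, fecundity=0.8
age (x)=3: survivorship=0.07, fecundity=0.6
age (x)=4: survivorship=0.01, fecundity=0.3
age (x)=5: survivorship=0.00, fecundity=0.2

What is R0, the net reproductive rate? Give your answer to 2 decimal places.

lx·mx by age: 0, 0, 0.176, 0.042, 0.003, 0
R0 = Σ lx·mx = 0.221 → 0.22

0.22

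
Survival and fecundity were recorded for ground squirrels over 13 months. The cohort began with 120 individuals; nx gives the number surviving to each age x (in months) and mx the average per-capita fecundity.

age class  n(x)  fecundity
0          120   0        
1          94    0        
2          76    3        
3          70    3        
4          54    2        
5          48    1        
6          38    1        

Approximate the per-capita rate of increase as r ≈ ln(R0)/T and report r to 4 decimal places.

0.5287

lx = nx/n0 = nx/120: 1, 0.78333…, 0.63333…, 0.58333…, 0.45, 0.4, 0.31667…
R0 = Σ lx·mx = 0 + 0 + 1.9… + 1.75… + 0.9 + 0.4 + 0.31667… = 5.266667…
Σ x·lx·mx = 16.55…; T = 16.55…/5.266667… = 3.14241…
r ≈ ln(R0)/T = ln(5.266667…)/3.14241… = 0.528703… → 0.5287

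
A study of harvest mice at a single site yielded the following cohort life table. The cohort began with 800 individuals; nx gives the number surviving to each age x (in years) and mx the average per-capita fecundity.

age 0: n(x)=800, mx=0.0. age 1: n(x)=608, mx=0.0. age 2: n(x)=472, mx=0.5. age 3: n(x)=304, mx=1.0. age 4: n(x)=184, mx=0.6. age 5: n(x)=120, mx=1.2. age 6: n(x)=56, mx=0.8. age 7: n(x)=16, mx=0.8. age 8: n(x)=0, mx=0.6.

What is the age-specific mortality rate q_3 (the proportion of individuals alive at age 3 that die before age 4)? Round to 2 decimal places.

lx = nx/n0 = nx/800: 1, 0.76, 0.59, 0.38, 0.23, 0.15, 0.07, 0.02, 0
q_3 = (l_3 − l_4) / l_3 = (0.38 − 0.23) / 0.38
     = 0.15 / 0.38 = 0.394737… → 0.39

0.39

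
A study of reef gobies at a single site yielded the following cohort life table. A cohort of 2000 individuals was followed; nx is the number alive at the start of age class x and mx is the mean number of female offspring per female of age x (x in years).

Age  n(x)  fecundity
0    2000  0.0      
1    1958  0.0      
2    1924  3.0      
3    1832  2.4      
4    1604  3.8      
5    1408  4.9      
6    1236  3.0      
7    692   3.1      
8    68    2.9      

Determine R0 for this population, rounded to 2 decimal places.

14.61

lx = nx/n0 = nx/2000: 1, 0.979, 0.962, 0.916, 0.802, 0.704, 0.618, 0.346, 0.034
lx·mx by age: 0, 0, 2.886, 2.1984, 3.0476, 3.4496, 1.854, 1.0726, 0.0986
R0 = Σ lx·mx = 14.6068 → 14.61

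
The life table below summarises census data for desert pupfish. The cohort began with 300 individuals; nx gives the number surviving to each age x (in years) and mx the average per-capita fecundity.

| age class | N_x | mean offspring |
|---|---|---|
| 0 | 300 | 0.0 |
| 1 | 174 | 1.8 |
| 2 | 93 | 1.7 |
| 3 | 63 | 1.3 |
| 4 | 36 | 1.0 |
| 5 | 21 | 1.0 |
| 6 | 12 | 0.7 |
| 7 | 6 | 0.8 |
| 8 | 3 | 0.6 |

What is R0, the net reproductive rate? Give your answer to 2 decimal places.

2.08

lx = nx/n0 = nx/300: 1, 0.58, 0.31, 0.21, 0.12, 0.07, 0.04, 0.02, 0.01
lx·mx by age: 0, 1.044, 0.527, 0.273, 0.12, 0.07, 0.028, 0.016, 0.006
R0 = Σ lx·mx = 2.084 → 2.08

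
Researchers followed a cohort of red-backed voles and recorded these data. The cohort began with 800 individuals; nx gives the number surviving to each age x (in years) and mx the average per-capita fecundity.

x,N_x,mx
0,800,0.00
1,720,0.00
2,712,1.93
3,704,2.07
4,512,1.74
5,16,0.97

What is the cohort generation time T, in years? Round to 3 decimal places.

2.879

lx = nx/n0 = nx/800: 1, 0.9, 0.89, 0.88, 0.64, 0.02
lx·mx: 0, 0, 1.7177, 1.8216, 1.1136, 0.0194 → R0 = 4.6723
x·lx·mx: 0, 0, 3.4354, 5.4648, 4.4544, 0.097 → Σ = 13.4516
T = 13.4516 / 4.6723 = 2.87901… → 2.879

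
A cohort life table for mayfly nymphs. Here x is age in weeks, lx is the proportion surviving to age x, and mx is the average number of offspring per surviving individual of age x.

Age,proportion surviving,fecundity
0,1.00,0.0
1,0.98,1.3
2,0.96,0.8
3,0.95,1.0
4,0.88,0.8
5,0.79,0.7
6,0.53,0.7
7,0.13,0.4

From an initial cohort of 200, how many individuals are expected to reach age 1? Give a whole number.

196

Expected survivors = N0 · l_1 = 200 × 0.98 = 196 → 196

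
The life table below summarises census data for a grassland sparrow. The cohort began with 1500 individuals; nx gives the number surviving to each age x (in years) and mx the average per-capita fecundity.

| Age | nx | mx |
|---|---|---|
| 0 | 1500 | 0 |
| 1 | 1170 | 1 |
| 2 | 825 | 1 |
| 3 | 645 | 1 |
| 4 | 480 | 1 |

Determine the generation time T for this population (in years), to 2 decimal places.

lx = nx/n0 = nx/1500: 1, 0.78, 0.55, 0.43, 0.32
lx·mx: 0, 0.78, 0.55, 0.43, 0.32 → R0 = 2.08
x·lx·mx: 0, 0.78, 1.1, 1.29, 1.28 → Σ = 4.45
T = 4.45 / 2.08 = 2.139423… → 2.14

2.14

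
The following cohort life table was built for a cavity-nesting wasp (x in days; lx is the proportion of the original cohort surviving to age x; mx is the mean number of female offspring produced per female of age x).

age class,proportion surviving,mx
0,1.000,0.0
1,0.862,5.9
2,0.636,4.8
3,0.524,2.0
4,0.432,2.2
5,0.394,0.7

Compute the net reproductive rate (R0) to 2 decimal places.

lx·mx by age: 0, 5.0858, 3.0528, 1.048, 0.9504, 0.2758
R0 = Σ lx·mx = 10.4128 → 10.41

10.41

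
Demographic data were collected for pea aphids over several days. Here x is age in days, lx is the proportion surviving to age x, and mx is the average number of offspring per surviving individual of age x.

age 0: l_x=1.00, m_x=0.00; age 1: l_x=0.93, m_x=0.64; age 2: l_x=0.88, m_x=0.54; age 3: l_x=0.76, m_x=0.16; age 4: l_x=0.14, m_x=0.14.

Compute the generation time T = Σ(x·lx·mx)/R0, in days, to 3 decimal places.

lx·mx: 0, 0.5952, 0.4752, 0.1216, 0.0196 → R0 = 1.2116
x·lx·mx: 0, 0.5952, 0.9504, 0.3648, 0.0784 → Σ = 1.9888
T = 1.9888 / 1.2116 = 1.641466… → 1.641

1.641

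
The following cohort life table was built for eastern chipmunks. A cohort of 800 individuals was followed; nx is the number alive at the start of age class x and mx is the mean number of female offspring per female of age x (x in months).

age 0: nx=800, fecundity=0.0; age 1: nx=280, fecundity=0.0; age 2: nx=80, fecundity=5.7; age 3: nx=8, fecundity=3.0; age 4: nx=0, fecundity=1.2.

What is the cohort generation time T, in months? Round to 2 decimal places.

2.05

lx = nx/n0 = nx/800: 1, 0.35, 0.1, 0.01, 0
lx·mx: 0, 0, 0.57, 0.03, 0 → R0 = 0.6
x·lx·mx: 0, 0, 1.14, 0.09, 0 → Σ = 1.23
T = 1.23 / 0.6 = 2.05 → 2.05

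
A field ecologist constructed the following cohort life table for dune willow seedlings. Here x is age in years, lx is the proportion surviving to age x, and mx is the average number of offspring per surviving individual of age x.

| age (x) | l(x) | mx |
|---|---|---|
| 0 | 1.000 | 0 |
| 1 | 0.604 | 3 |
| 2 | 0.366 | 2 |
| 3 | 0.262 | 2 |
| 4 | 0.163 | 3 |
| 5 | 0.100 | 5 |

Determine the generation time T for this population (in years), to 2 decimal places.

2.29

lx·mx: 0, 1.812, 0.732, 0.524, 0.489, 0.5 → R0 = 4.057
x·lx·mx: 0, 1.812, 1.464, 1.572, 1.956, 2.5 → Σ = 9.304
T = 9.304 / 4.057 = 2.29332… → 2.29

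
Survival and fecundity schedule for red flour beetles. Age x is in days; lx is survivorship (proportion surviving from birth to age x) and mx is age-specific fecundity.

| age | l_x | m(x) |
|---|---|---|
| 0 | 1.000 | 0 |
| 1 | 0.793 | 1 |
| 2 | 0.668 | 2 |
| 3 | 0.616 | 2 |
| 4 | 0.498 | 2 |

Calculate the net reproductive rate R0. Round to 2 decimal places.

lx·mx by age: 0, 0.793, 1.336, 1.232, 0.996
R0 = Σ lx·mx = 4.357 → 4.36

4.36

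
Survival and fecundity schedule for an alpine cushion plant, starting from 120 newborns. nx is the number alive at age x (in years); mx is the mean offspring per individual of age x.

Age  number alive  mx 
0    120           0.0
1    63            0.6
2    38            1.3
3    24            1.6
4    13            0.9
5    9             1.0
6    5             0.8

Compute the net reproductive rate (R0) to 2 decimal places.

lx = nx/n0 = nx/120: 1, 0.525, 0.31667…, 0.2, 0.10833…, 0.075, 0.04167…
lx·mx by age: 0, 0.315, 0.411667…, 0.32, 0.0975…, 0.075, 0.033333…
R0 = Σ lx·mx = 1.2525… → 1.25

1.25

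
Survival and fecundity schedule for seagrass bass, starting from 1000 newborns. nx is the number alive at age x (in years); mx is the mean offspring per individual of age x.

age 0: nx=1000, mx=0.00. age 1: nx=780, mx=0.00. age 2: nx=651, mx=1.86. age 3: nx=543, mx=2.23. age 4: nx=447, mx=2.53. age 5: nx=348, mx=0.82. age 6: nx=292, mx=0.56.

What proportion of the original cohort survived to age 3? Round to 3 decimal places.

l_3 = n_3/n_0 = 543/1000 = 0.543 → 0.543

0.543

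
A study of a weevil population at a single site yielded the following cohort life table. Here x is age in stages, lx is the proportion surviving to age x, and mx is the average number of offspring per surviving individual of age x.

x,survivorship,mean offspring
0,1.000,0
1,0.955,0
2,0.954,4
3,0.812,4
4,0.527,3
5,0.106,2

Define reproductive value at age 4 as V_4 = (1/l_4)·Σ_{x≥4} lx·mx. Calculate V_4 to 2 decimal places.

lx·mx for x ≥ 4: 1.581, 0.212 → sum = 1.793
V_4 = 1.793 / l_4 = 1.793 / 0.527 = 3.402277… → 3.40

3.40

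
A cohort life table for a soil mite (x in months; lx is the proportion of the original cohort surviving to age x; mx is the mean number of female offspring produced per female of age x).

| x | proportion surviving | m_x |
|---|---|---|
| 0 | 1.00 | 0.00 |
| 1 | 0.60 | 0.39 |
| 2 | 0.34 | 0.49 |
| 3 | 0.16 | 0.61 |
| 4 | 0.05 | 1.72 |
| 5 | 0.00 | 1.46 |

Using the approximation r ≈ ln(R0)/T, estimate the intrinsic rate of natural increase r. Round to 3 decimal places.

-0.261

R0 = Σ lx·mx = 0 + 0.234 + 0.1666 + 0.0976 + 0.086 + 0 = 0.5842
Σ x·lx·mx = 1.204; T = 1.204/0.5842 = 2.06094…
r ≈ ln(R0)/T = ln(0.5842)/2.06094… = -0.26081… → -0.261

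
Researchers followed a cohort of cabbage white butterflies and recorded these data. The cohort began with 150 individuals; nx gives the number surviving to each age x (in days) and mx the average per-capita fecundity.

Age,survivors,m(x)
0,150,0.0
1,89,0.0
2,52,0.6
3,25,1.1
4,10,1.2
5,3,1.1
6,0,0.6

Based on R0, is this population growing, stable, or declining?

declining

lx = nx/n0 = nx/150: 1, 0.59333…, 0.34667…, 0.16667…, 0.06667…, 0.02, 0
R0 = Σ lx·mx = 0 + 0 + 0.208… + 0.183333… + 0.08… + 0.022 + 0 = 0.493333…
R0 < 1, so the population is declining.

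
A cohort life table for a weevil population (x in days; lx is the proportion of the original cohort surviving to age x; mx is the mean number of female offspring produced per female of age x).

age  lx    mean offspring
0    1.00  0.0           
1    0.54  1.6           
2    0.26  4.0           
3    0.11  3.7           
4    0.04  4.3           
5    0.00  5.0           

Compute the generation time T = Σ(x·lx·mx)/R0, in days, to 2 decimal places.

1.95

lx·mx: 0, 0.864, 1.04, 0.407, 0.172, 0 → R0 = 2.483
x·lx·mx: 0, 0.864, 2.08, 1.221, 0.688, 0 → Σ = 4.853
T = 4.853 / 2.483 = 1.954491… → 1.95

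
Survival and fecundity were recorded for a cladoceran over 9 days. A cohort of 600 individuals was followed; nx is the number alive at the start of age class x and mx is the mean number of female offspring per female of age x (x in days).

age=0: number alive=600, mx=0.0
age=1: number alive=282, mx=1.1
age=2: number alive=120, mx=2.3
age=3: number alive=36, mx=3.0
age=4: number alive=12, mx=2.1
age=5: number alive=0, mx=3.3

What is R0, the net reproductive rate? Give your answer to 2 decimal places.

1.20

lx = nx/n0 = nx/600: 1, 0.47, 0.2, 0.06, 0.02, 0
lx·mx by age: 0, 0.517, 0.46, 0.18, 0.042, 0
R0 = Σ lx·mx = 1.199 → 1.20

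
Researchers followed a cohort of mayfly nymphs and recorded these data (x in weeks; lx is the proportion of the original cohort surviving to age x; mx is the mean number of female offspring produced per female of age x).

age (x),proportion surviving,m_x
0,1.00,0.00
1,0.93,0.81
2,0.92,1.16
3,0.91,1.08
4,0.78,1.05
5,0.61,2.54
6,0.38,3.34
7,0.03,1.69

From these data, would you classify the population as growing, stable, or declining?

R0 = Σ lx·mx = 0 + 0.7533 + 1.0672 + 0.9828 + 0.819 + 1.5494 + 1.2692 + 0.0507 = 6.4916
R0 > 1, so the population is growing.

growing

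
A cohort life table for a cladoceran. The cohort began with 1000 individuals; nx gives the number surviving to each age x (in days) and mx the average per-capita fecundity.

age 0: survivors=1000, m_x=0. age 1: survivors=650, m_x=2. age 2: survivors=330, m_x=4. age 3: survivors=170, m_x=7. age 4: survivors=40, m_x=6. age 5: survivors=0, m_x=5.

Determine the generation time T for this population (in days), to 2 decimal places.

lx = nx/n0 = nx/1000: 1, 0.65, 0.33, 0.17, 0.04, 0
lx·mx: 0, 1.3, 1.32, 1.19, 0.24, 0 → R0 = 4.05
x·lx·mx: 0, 1.3, 2.64, 3.57, 0.96, 0 → Σ = 8.47
T = 8.47 / 4.05 = 2.091358… → 2.09

2.09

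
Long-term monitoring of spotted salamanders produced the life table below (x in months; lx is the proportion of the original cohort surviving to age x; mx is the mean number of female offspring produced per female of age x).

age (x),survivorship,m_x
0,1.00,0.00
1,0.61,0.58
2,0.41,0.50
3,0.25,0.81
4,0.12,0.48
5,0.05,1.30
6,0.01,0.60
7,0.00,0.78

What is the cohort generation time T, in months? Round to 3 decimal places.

2.206

lx·mx: 0, 0.3538, 0.205, 0.2025, 0.0576, 0.065, 0.006, 0 → R0 = 0.8899
x·lx·mx: 0, 0.3538, 0.41, 0.6075, 0.2304, 0.325, 0.036, 0 → Σ = 1.9627
T = 1.9627 / 0.8899 = 2.205529… → 2.206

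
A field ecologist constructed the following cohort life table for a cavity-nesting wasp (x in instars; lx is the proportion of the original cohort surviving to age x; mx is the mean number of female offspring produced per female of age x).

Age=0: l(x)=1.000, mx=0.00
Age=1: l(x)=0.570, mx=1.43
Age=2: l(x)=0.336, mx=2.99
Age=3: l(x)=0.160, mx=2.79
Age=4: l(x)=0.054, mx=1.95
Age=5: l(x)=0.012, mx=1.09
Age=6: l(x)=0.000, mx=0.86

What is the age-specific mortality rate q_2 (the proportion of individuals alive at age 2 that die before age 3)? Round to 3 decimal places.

q_2 = (l_2 − l_3) / l_2 = (0.336 − 0.16) / 0.336
     = 0.176 / 0.336 = 0.52381… → 0.524

0.524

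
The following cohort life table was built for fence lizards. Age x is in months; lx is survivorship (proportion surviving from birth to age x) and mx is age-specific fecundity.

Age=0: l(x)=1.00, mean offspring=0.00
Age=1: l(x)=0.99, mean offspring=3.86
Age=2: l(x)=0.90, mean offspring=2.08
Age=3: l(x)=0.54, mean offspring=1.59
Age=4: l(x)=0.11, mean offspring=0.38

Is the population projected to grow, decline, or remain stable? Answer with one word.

growing

R0 = Σ lx·mx = 0 + 3.8214 + 1.872 + 0.8586 + 0.0418 = 6.5938
R0 > 1, so the population is growing.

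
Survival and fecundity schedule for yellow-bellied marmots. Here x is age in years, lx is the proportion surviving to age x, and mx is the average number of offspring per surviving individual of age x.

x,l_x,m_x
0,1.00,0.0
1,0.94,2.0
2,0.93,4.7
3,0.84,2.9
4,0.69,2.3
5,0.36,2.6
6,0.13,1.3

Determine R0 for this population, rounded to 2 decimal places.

lx·mx by age: 0, 1.88, 4.371, 2.436, 1.587, 0.936, 0.169
R0 = Σ lx·mx = 11.379 → 11.38

11.38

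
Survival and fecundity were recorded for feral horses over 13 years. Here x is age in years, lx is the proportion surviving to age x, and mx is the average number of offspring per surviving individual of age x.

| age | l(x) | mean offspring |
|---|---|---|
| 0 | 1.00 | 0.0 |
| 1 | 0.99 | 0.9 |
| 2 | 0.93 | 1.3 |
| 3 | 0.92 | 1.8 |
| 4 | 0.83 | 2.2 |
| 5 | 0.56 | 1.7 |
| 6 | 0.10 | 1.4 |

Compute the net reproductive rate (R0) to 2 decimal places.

lx·mx by age: 0, 0.891, 1.209, 1.656, 1.826, 0.952, 0.14
R0 = Σ lx·mx = 6.674 → 6.67

6.67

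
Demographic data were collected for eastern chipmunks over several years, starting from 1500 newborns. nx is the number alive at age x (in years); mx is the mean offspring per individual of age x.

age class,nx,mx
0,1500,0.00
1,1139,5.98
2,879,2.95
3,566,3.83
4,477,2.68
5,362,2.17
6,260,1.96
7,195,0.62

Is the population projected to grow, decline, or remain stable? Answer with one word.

lx = nx/n0 = nx/1500: 1, 0.75933…, 0.586, 0.37733…, 0.318, 0.24133…, 0.17333…, 0.13
R0 = Σ lx·mx = 0 + 4.540813… + 1.7287 + 1.445187… + 0.85224 + 0.523693… + 0.339733… + 0.0806 = 9.510967…
R0 > 1, so the population is growing.

growing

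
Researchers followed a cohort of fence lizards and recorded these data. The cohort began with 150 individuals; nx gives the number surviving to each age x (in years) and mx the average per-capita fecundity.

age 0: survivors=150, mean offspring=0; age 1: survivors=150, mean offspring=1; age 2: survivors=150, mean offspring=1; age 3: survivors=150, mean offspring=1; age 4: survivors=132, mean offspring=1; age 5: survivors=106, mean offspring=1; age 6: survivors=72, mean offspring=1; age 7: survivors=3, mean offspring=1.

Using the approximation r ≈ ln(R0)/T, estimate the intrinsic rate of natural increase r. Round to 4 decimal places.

lx = nx/n0 = nx/150: 1, 1, 1, 1, 0.88, 0.70667…, 0.48, 0.02
R0 = Σ lx·mx = 0 + 1 + 1 + 1 + 0.88 + 0.70667… + 0.48 + 0.02 = 5.086667…
Σ x·lx·mx = 16.073333…; T = 16.073333…/5.086667… = 3.1599…
r ≈ ln(R0)/T = ln(5.086667…)/3.1599… = 0.514771… → 0.5148

0.5148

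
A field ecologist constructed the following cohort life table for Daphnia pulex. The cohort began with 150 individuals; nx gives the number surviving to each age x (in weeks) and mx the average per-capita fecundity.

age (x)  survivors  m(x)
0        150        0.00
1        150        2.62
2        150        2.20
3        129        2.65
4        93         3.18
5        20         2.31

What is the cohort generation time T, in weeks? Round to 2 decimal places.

lx = nx/n0 = nx/150: 1, 1, 1, 0.86, 0.62, 0.13333…
lx·mx: 0, 2.62, 2.2, 2.279, 1.9716, 0.308… → R0 = 9.3786…
x·lx·mx: 0, 2.62, 4.4, 6.837, 7.8864, 1.54… → Σ = 23.2834…
T = 23.2834… / 9.3786… = 2.482609… → 2.48

2.48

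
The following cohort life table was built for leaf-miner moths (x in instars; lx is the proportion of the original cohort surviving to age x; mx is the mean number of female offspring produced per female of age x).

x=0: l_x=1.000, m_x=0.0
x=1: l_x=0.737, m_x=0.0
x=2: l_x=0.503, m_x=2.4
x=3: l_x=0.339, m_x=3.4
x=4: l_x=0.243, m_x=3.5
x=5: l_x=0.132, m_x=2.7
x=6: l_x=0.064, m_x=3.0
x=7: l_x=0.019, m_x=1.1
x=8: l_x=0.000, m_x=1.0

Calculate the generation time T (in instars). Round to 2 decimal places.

lx·mx: 0, 0, 1.2072, 1.1526, 0.8505, 0.3564, 0.192, 0.0209, 0 → R0 = 3.7796
x·lx·mx: 0, 0, 2.4144, 3.4578, 3.402, 1.782, 1.152, 0.1463, 0 → Σ = 12.3545
T = 12.3545 / 3.7796 = 3.268732… → 3.27

3.27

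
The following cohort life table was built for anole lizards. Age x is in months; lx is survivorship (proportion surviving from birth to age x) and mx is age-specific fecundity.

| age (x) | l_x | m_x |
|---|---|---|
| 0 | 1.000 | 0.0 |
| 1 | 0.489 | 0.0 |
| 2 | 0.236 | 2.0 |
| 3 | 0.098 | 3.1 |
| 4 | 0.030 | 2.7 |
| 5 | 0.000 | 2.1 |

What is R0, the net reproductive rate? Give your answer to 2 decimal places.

lx·mx by age: 0, 0, 0.472, 0.3038, 0.081, 0
R0 = Σ lx·mx = 0.8568 → 0.86

0.86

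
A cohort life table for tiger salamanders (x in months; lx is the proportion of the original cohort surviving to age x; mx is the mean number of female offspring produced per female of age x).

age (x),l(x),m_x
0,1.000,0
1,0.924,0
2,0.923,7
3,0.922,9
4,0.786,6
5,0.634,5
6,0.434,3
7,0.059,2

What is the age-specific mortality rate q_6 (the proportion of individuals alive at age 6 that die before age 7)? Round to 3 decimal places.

0.864

q_6 = (l_6 − l_7) / l_6 = (0.434 − 0.059) / 0.434
     = 0.375 / 0.434 = 0.864055… → 0.864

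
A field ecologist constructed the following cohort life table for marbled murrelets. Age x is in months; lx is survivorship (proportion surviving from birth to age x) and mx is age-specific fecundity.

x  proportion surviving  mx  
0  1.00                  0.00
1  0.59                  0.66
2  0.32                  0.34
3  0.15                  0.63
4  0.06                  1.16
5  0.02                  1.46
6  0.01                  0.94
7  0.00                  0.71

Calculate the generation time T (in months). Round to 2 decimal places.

1.96

lx·mx: 0, 0.3894, 0.1088, 0.0945, 0.0696, 0.0292, 0.0094, 0 → R0 = 0.7009
x·lx·mx: 0, 0.3894, 0.2176, 0.2835, 0.2784, 0.146, 0.0564, 0 → Σ = 1.3713
T = 1.3713 / 0.7009 = 1.956485… → 1.96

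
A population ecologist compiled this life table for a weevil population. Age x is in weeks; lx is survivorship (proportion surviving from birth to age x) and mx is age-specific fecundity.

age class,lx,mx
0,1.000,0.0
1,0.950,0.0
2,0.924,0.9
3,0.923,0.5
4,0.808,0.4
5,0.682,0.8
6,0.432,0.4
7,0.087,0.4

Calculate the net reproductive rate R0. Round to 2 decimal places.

lx·mx by age: 0, 0, 0.8316, 0.4615, 0.3232, 0.5456, 0.1728, 0.0348
R0 = Σ lx·mx = 2.3695 → 2.37

2.37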